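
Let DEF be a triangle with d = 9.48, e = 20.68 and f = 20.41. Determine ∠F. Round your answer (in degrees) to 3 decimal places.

By the law of cosines, cos F = (d² + e² − f²) / (2·d·e) ≈ 0.25750, so ∠F ≈ 75.08°.

75.078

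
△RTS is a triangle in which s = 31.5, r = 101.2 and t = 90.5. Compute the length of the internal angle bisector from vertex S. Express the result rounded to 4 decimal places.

94.3997

By the law of cosines, cos S = (r² + t² − s²) / (2·r·t) ≈ 0.95208, so ∠S ≈ 17.81°.
The bisector from S has length 2·r·t·cos(∠S/2)/(r+t) ≈ 94.4.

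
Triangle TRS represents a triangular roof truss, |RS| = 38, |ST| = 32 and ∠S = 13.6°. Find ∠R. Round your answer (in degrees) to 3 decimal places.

∠R ≈ 47.491°

By the law of cosines, |TR|² = |RS|² + |ST|² − 2·|RS|·|ST|·cos S = 104.19, so |TR| ≈ 10.207.
Law of cosines again: cos R = (|TR|² + |RS|² − |ST|²)/(2·|TR|·|RS|) ≈ 0.67571, so ∠R ≈ 47.49°.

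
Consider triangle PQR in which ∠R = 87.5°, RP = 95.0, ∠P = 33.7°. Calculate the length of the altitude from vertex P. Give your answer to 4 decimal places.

h_P ≈ 94.9096

The third angle is ∠Q = 180° − ∠R − ∠P = 58.80°.
Law of sines: QR = RP·sin P/sin Q ≈ 61.623.
Law of sines: PQ = RP·sin R/sin Q ≈ 110.96.
Area = ½·RP·QR·sin R ≈ 2924.3.
The altitude from P has length 2·area/QR ≈ 94.91.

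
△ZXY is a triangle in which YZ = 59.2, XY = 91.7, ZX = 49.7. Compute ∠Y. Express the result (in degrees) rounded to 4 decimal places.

By the law of cosines, cos Y = (XY² + YZ² − ZX²) / (2·XY·YZ) ≈ 0.86978, so ∠Y ≈ 29.57°.

∠Y ≈ 29.5670°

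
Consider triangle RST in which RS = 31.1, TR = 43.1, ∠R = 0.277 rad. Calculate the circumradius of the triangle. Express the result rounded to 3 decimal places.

By the law of cosines, ST² = TR² + RS² − 2·TR·RS·cos R = 246.19, so ST ≈ 15.691.
Area = ½·TR·RS·sin R ≈ 183.28.
Circumradius = ST/(2 sin R) ≈ 28.688.

28.688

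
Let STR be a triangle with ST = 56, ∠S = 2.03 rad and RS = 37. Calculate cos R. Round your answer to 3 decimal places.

By the law of cosines, TR² = RS² + ST² − 2·RS·ST·cos S = 6341.8, so TR ≈ 79.635.
Law of cosines again: cos R = (TR² + RS² − ST²)/(2·TR·RS) ≈ 0.77630, so ∠R ≈ 0.682 rad.

0.776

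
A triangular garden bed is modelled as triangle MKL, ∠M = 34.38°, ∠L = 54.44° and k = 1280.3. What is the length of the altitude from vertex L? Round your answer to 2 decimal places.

h_L ≈ 722.96

The third angle is ∠K = 180° − ∠L − ∠M = 91.18°.
Law of sines: m = k·sin M/sin K ≈ 723.11.
Law of sines: l = k·sin L/sin K ≈ 1041.8.
Area = ½·k·m·sin L ≈ 3.7657e+05.
The altitude from L has length 2·area/l ≈ 722.96.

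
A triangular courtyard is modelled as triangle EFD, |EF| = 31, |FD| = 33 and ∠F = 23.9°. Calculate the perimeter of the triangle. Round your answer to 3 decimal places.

By the law of cosines, |DE|² = |EF|² + |FD|² − 2·|EF|·|FD|·cos F = 179.44, so |DE| ≈ 13.395.
Semiperimeter s = (33+13.395+31)/2 = 38.698.
Perimeter = 33 + 13.395 + 31 = 77.395.

perimeter ≈ 77.395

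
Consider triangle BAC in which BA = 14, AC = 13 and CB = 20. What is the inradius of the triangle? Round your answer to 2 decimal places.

Semiperimeter s = (13 + 20 + 14)/2 = 23.5.
Heron's formula: area = √(23.5·10.5·3.5·9.5) ≈ 90.578.
Inradius = area/s = 90.578/23.5 ≈ 3.8544.

r ≈ 3.85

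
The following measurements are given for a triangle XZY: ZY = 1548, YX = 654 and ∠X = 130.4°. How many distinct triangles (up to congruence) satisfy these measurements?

1

YX·sin X = 654·sin(130.4°) ≈ 498.
Since ∠X is not acute, a triangle exists only if ZY > YX; here ZY > YX, so there is exactly one triangle.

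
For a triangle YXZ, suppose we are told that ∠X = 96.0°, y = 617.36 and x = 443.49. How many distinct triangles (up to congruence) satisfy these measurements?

0

y·sin X = 617.36·sin(96.0°) ≈ 614.
Since ∠X is not acute, a triangle exists only if x > y; here x ≤ y, so there is no triangle.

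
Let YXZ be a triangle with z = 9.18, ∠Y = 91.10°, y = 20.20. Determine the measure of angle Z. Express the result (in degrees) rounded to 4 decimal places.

∠Z ≈ 27.0245°

Law of sines: sin Z = z·sin Y/y ≈ 0.45437.
Since y ≥ z, only the acute value applies: ∠Z ≈ 27.02°.
Then ∠X = 180° − ∠Y − ∠Z ≈ 61.88°.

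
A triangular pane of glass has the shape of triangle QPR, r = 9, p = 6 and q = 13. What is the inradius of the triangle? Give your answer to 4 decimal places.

1.6903

Semiperimeter s = (13 + 6 + 9)/2 = 14.
Heron's formula: area = √(14·1·8·5) ≈ 23.664.
Inradius = area/s = 23.664/14 ≈ 1.6903.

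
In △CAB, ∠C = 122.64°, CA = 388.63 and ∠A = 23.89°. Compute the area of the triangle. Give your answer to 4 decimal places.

46696.4603

The third angle is ∠B = 180° − ∠C − ∠A = 33.47°.
Law of sines: AB = CA·sin C/sin B ≈ 593.39.
Law of sines: BC = CA·sin A/sin B ≈ 285.38.
Area = ½·CA·AB·sin A ≈ 46696.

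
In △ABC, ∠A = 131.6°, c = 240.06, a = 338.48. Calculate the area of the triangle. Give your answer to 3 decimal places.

area ≈ 11450.618

Law of sines: sin C = c·sin A/a ≈ 0.53036.
Since a ≥ c, only the acute value applies: ∠C ≈ 32.03°.
Then ∠B = 180° − ∠A − ∠C ≈ 16.37°.
Law of sines gives b = a·sin B/sin A ≈ 127.57.
Area = ½·a·c·sin B ≈ 11451.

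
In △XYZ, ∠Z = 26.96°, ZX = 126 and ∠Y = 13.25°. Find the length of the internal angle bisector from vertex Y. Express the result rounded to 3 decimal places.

The third angle is ∠X = 180° − ∠Y − ∠Z = 139.79°.
Law of sines: YZ = ZX·sin X/sin Y ≈ 354.91.
Law of sines: XY = ZX·sin Z/sin Y ≈ 249.23.
The bisector from Y has length 2·XY·YZ·cos(∠Y/2)/(XY+YZ) ≈ 290.87.

t_Y ≈ 290.872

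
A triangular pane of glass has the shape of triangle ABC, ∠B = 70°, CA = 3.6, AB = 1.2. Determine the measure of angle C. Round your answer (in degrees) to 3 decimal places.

∠C ≈ 18.254°

Law of sines: sin C = AB·sin B/CA ≈ 0.31323.
Since CA ≥ AB, only the acute value applies: ∠C ≈ 18.25°.
Then ∠A = 180° − ∠B − ∠C ≈ 91.75°.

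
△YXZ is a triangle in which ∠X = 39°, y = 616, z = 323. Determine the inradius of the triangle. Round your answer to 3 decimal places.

r ≈ 92.289

By the law of cosines, x² = z² + y² − 2·z·y·cos X = 1.7453e+05, so x ≈ 417.77.
Area = ½·z·y·sin X ≈ 62607.
Semiperimeter s = (616+417.77+323)/2 = 678.38.
Inradius = area/s = 62607/678.38 ≈ 92.289.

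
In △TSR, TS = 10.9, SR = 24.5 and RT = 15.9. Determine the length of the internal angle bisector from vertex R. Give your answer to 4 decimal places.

19.0051

By the law of cosines, cos R = (SR² + RT² − TS²) / (2·SR·RT) ≈ 0.94243, so ∠R ≈ 0.341 rad.
The bisector from R has length 2·SR·RT·cos(∠R/2)/(SR+RT) ≈ 19.005.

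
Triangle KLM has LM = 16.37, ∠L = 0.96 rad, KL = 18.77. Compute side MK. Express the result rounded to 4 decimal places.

By the law of cosines, MK² = KL² + LM² − 2·KL·LM·cos L = 267.84, so MK ≈ 16.366.

16.3660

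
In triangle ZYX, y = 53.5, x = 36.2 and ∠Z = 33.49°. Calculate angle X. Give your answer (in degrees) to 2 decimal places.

∠X ≈ 40.59°

By the law of cosines, z² = y² + x² − 2·y·x·cos Z = 942.34, so z ≈ 30.698.
Law of cosines again: cos X = (z² + y² − x²)/(2·z·y) ≈ 0.75934, so ∠X ≈ 40.59°.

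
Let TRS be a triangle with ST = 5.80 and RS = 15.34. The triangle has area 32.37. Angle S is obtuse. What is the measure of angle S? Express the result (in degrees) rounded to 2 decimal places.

From area = ½·RS·ST·sin S, we get sin S = 2·area/(RS·ST) ≈ 0.72764.
Taking the obtuse solution, ∠S ≈ 133.31°.

∠S ≈ 133.31°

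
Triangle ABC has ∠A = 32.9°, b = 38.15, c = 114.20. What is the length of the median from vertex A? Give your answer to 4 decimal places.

By the law of cosines, a² = b² + c² − 2·b·c·cos A = 7181.1, so a ≈ 84.741.
Median from A: ½√(2·b² + 2·c² − a²) ≈ 73.846.

m_A ≈ 73.8462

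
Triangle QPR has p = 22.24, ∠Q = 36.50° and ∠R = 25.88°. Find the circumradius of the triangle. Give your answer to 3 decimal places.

The third angle is ∠P = 180° − ∠R − ∠Q = 117.62°.
Law of sines: q = p·sin Q/sin P ≈ 14.93.
Law of sines: r = p·sin R/sin P ≈ 10.956.
Circumradius = p/(2 sin P) ≈ 12.55.

12.550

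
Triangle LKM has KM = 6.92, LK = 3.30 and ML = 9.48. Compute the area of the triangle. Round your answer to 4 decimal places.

Semiperimeter s = (6.92 + 9.48 + 3.3)/2 = 9.85.
Heron's formula: area = √(9.85·2.93·0.37·6.55) ≈ 8.3632.

area ≈ 8.3632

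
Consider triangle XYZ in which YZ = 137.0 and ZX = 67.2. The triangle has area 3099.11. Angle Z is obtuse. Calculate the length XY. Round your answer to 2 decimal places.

From area = ½·YZ·ZX·sin Z, we get sin Z = 2·area/(YZ·ZX) ≈ 0.67325.
Taking the obtuse solution, ∠Z ≈ 137.68°.
Law of cosines then gives XY ≈ 192.09.

192.09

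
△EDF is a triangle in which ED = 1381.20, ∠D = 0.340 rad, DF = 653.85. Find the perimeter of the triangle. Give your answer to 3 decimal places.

By the law of cosines, FE² = ED² + DF² − 2·ED·DF·cos D = 6.3243e+05, so FE ≈ 795.26.
Semiperimeter s = (653.85+795.26+1381.2)/2 = 1415.2.
Perimeter = 653.85 + 795.26 + 1381.2 = 2830.3.

perimeter ≈ 2830.307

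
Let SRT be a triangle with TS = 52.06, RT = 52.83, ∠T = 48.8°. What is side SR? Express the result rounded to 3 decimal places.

By the law of cosines, SR² = RT² + TS² − 2·RT·TS·cos T = 1878, so SR ≈ 43.336.

43.336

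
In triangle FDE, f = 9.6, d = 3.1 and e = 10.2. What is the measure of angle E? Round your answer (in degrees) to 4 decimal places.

∠E ≈ 92.1857°

By the law of cosines, cos E = (f² + d² − e²) / (2·f·d) ≈ -0.03814, so ∠E ≈ 92.19°.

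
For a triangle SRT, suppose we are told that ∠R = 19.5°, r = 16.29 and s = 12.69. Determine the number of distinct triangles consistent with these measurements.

s·sin R = 12.69·sin(19.5°) ≈ 4.236.
Since r ≥ s, exactly one triangle exists.

1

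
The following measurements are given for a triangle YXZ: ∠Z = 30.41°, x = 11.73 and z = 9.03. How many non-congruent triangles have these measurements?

x·sin Z = 11.73·sin(30.41°) ≈ 5.938.
Since x sin Z < z < x (5.938 < 9.03 < 11.73), two triangles exist.

2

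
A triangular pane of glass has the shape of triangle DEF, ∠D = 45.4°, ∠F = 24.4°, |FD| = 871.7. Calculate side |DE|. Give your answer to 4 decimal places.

The third angle is ∠E = 180° − ∠F − ∠D = 110.20°.
Law of sines: |DE| = |FD|·sin F/sin E ≈ 383.7.

383.7036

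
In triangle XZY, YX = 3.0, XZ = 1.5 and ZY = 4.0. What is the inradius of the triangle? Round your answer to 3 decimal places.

0.450

Semiperimeter s = (4 + 3 + 1.5)/2 = 4.25.
Heron's formula: area = √(4.25·0.25·1.25·2.75) ≈ 1.9111.
Inradius = area/s = 1.9111/4.25 ≈ 0.44967.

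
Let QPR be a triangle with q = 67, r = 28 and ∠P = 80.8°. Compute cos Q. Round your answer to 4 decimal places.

cos Q ≈ 0.2529

By the law of cosines, p² = r² + q² − 2·r·q·cos P = 4673.1, so p ≈ 68.36.
Law of cosines again: cos Q = (p² + r² − q²)/(2·p·r) ≈ 0.25289, so ∠Q ≈ 75.35°.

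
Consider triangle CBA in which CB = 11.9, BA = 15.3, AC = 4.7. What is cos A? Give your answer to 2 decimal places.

0.80

By the law of cosines, cos A = (BA² + AC² − CB²) / (2·BA·AC) ≈ 0.79662, so ∠A ≈ 37.19°.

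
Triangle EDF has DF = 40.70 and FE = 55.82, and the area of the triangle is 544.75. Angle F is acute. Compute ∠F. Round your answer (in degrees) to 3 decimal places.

∠F ≈ 28.657°

From area = ½·DF·FE·sin F, we get sin F = 2·area/(DF·FE) ≈ 0.47956.
Taking the acute solution, ∠F ≈ 28.66°.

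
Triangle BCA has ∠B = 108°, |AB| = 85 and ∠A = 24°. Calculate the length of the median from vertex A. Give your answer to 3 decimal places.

The third angle is ∠C = 180° − ∠A − ∠B = 48.00°.
Law of sines: |CA| = |AB|·sin B/sin C ≈ 108.78.
Law of sines: |BC| = |AB|·sin A/sin C ≈ 46.522.
Median from A: ½√(2·|CA|² + 2·|AB|² − |BC|²) ≈ 94.805.

m_A ≈ 94.805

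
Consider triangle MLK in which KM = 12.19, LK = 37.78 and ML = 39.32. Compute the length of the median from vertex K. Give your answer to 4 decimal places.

Median from K: ½√(2·LK² + 2·KM² − ML²) ≈ 20.036.

m_K ≈ 20.0361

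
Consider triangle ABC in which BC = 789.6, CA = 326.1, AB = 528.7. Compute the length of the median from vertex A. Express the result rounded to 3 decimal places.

Median from A: ½√(2·CA² + 2·AB² − BC²) ≈ 192.52.

192.524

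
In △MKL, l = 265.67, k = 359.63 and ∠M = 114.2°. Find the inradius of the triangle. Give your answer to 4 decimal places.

r ≈ 75.5963

By the law of cosines, m² = k² + l² − 2·k·l·cos M = 2.7824e+05, so m ≈ 527.49.
Area = ½·k·l·sin M ≈ 43573.
Semiperimeter s = (527.49+359.63+265.67)/2 = 576.39.
Inradius = area/s = 43573/576.39 ≈ 75.596.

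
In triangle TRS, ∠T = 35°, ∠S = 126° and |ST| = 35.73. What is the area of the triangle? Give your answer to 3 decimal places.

The third angle is ∠R = 180° − ∠S − ∠T = 19.00°.
Law of sines: |RS| = |ST|·sin T/sin R ≈ 62.948.
Law of sines: |TR| = |ST|·sin S/sin R ≈ 88.787.
Area = ½·|ST|·|RS|·sin S ≈ 909.79.

area ≈ 909.794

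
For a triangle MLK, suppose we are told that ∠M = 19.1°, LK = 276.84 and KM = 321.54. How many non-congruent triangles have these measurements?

2

KM·sin M = 321.54·sin(19.1°) ≈ 105.2.
Since KM sin M < LK < KM (105.2 < 276.84 < 321.54), two triangles exist.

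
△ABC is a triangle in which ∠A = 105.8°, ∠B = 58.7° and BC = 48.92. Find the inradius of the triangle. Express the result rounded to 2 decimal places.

5.36

The third angle is ∠C = 180° − ∠A − ∠B = 15.50°.
Law of sines: CA = BC·sin B/sin A ≈ 43.441.
Law of sines: AB = BC·sin C/sin A ≈ 13.587.
Area = ½·BC·CA·sin C ≈ 283.96.
Semiperimeter s = (48.92+43.441+13.587)/2 = 52.974.
Inradius = area/s = 283.96/52.974 ≈ 5.3604.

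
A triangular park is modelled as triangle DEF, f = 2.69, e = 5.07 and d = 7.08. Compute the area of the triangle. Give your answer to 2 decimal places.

5.30

Semiperimeter s = (7.08 + 5.07 + 2.69)/2 = 7.42.
Heron's formula: area = √(7.42·0.34·2.35·4.73) ≈ 5.2955.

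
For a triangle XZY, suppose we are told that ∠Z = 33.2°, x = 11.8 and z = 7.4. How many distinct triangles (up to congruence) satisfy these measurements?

x·sin Z = 11.8·sin(33.2°) ≈ 6.461.
Since x sin Z < z < x (6.461 < 7.4 < 11.8), two triangles exist.

2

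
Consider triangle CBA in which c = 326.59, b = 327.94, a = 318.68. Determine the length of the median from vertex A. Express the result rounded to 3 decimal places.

285.856

Median from A: ½√(2·c² + 2·b² − a²) ≈ 285.86.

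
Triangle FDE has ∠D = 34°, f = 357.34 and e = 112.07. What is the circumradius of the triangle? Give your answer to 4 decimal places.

By the law of cosines, d² = e² + f² − 2·e·f·cos D = 73850, so d ≈ 271.75.
Area = ½·e·f·sin D ≈ 11197.
Circumradius = d/(2 sin D) ≈ 242.99.

R ≈ 242.9881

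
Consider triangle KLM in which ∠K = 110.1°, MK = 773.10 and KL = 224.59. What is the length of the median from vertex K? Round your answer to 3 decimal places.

By the law of cosines, LM² = MK² + KL² − 2·MK·KL·cos K = 7.6746e+05, so LM ≈ 876.05.
Median from K: ½√(2·MK² + 2·KL² − LM²) ≈ 363.59.

m_K ≈ 363.588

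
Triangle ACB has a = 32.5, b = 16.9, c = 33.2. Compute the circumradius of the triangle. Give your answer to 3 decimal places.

By the law of cosines, cos A = (c² + b² − a²) / (2·c·b) ≈ 0.29550, so ∠A ≈ 72.81°.
Circumradius = a/(2 sin A) ≈ 17.01.

17.010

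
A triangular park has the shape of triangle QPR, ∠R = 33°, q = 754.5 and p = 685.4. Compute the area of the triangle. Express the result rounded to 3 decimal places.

area ≈ 140825.763

Area = ½·q·p·sin R ≈ 1.4083e+05.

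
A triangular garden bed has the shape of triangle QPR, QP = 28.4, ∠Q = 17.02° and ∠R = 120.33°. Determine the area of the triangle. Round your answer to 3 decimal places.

The third angle is ∠P = 180° − ∠R − ∠Q = 42.65°.
Law of sines: PR = QP·sin Q/sin R ≈ 9.631.
Law of sines: RQ = QP·sin P/sin R ≈ 22.293.
Area = ½·QP·PR·sin P ≈ 92.658.

92.658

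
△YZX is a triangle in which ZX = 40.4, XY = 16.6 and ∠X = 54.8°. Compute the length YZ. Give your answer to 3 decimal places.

By the law of cosines, YZ² = ZX² + XY² − 2·ZX·XY·cos X = 1134.6, so YZ ≈ 33.683.

33.683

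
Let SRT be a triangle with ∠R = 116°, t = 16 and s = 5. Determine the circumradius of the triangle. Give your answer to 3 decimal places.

By the law of cosines, r² = t² + s² − 2·t·s·cos R = 351.14, so r ≈ 18.739.
Area = ½·t·s·sin R ≈ 35.952.
Circumradius = r/(2 sin R) ≈ 10.424.

10.424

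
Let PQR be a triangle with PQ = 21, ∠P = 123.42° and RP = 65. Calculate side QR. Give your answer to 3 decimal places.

By the law of cosines, QR² = RP² + PQ² − 2·RP·PQ·cos P = 6169.6, so QR ≈ 78.547.

78.547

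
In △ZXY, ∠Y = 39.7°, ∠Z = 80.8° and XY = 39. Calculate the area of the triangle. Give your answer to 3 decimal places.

The third angle is ∠X = 180° − ∠Y − ∠Z = 59.50°.
Law of sines: YZ = XY·sin X/sin Z ≈ 34.041.
Law of sines: ZX = XY·sin Y/sin Z ≈ 25.237.
Area = ½·XY·YZ·sin Y ≈ 424.02.

area ≈ 424.019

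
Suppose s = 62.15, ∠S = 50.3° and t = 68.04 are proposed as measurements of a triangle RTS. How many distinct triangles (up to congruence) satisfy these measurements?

2

t·sin S = 68.04·sin(50.3°) ≈ 52.35.
Since t sin S < s < t (52.35 < 62.15 < 68.04), two triangles exist.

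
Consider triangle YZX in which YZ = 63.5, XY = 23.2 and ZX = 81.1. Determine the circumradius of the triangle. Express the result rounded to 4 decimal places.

R ≈ 55.3800

By the law of cosines, cos Y = (XY² + YZ² − ZX²) / (2·XY·YZ) ≈ -0.68108, so ∠Y ≈ 132.93°.
Circumradius = ZX/(2 sin Y) ≈ 55.38.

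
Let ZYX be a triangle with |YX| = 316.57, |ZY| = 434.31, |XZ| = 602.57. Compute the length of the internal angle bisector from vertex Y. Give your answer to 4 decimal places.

t_Y ≈ 221.2435

By the law of cosines, cos Y = (|ZY|² + |YX|² − |XZ|²) / (2·|ZY|·|YX|) ≈ -0.27002, so ∠Y ≈ 1.8442 rad.
The bisector from Y has length 2·|ZY|·|YX|·cos(∠Y/2)/(|ZY|+|YX|) ≈ 221.24.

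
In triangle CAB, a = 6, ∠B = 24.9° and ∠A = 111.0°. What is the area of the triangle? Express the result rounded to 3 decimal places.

The third angle is ∠C = 180° − ∠A − ∠B = 44.10°.
Law of sines: c = a·sin C/sin A ≈ 4.4725.
Law of sines: b = a·sin B/sin A ≈ 2.7059.
Area = ½·a·c·sin B ≈ 5.6493.

area ≈ 5.649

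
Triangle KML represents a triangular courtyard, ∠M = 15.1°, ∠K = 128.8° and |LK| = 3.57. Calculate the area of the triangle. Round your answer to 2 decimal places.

11.23

The third angle is ∠L = 180° − ∠K − ∠M = 36.10°.
Law of sines: |ML| = |LK|·sin K/sin M ≈ 10.68.
Law of sines: |KM| = |LK|·sin L/sin M ≈ 8.0745.
Area = ½·|LK|·|ML|·sin L ≈ 11.233.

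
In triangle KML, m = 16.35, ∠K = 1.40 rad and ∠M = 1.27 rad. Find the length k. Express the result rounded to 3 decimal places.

16.870

The third angle is ∠L = π − ∠K − ∠M = 0.472 rad.
Law of sines: k = m·sin K/sin M ≈ 16.87.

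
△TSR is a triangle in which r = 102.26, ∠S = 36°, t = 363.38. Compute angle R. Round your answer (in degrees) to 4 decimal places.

∠R ≈ 12.0884°

By the law of cosines, s² = r² + t² − 2·r·t·cos S = 82377, so s ≈ 287.01.
Law of cosines again: cos R = (t² + s² − r²)/(2·t·s) ≈ 0.97783, so ∠R ≈ 12.09°.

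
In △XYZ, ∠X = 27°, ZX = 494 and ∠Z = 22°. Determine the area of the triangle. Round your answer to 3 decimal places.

The third angle is ∠Y = 180° − ∠Z − ∠X = 131.00°.
Law of sines: YZ = ZX·sin X/sin Y ≈ 297.16.
Law of sines: XY = ZX·sin Z/sin Y ≈ 245.2.
Area = ½·ZX·YZ·sin Z ≈ 27496.

27495.791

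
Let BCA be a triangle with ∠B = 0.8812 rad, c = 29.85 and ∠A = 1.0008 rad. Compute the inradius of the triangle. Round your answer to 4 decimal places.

r ≈ 7.5578

The third angle is ∠C = π − ∠A − ∠B = 1.2596 rad.
Law of sines: b = c·sin B/sin C ≈ 24.191.
Law of sines: a = c·sin A/sin C ≈ 26.399.
Area = ½·c·b·sin A ≈ 303.97.
Semiperimeter s = (24.191+29.85+26.399)/2 = 40.22.
Inradius = area/s = 303.97/40.22 ≈ 7.5578.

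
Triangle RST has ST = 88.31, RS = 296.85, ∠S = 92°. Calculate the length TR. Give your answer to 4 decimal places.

312.6473

By the law of cosines, TR² = RS² + ST² − 2·RS·ST·cos S = 97748, so TR ≈ 312.65.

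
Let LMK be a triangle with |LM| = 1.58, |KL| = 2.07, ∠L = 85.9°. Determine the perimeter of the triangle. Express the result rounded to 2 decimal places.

6.16

By the law of cosines, |MK|² = |KL|² + |LM|² − 2·|KL|·|LM|·cos L = 6.3136, so |MK| ≈ 2.5127.
Semiperimeter s = (2.5127+2.07+1.58)/2 = 3.0813.
Perimeter = 2.5127 + 2.07 + 1.58 = 6.1627.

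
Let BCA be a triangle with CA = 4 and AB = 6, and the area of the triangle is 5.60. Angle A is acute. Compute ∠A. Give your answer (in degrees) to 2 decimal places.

∠A ≈ 27.82°

From area = ½·CA·AB·sin A, we get sin A = 2·area/(CA·AB) ≈ 0.46667.
Taking the acute solution, ∠A ≈ 27.82°.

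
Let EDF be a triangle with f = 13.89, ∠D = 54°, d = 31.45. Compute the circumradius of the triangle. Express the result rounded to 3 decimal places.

Law of sines: sin F = f·sin D/d ≈ 0.35731.
Since d ≥ f, only the acute value applies: ∠F ≈ 20.93°.
Then ∠E = 180° − ∠D − ∠F ≈ 105.07°.
Law of sines gives e = d·sin E/sin D ≈ 37.538.
Circumradius = d/(2 sin D) ≈ 19.437.

19.437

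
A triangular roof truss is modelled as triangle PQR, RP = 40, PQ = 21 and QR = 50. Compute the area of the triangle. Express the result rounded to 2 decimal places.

Semiperimeter s = (50 + 40 + 21)/2 = 55.5.
Heron's formula: area = √(55.5·5.5·15.5·34.5) ≈ 404.02.

area ≈ 404.02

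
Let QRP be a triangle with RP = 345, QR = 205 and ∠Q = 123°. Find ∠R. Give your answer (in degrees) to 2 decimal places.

Law of sines: sin P = QR·sin Q/RP ≈ 0.49834.
Since RP ≥ QR, only the acute value applies: ∠P ≈ 29.89°.
Then ∠R = 180° − ∠Q − ∠P ≈ 27.11°.

∠R ≈ 27.11°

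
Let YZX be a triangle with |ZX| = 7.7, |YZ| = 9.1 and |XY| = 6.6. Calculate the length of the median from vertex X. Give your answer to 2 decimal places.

5.54

Median from X: ½√(2·|ZX|² + 2·|XY|² − |YZ|²) ≈ 5.5428.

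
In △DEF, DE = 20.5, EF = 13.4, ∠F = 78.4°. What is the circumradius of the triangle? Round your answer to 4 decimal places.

Law of sines: sin D = EF·sin F/DE ≈ 0.64031.
Since DE ≥ EF, only the acute value applies: ∠D ≈ 39.81°.
Then ∠E = 180° − ∠F − ∠D ≈ 61.79°.
Law of sines gives FD = DE·sin E/sin F ≈ 18.441.
Circumradius = DE/(2 sin F) ≈ 10.464.

R ≈ 10.4637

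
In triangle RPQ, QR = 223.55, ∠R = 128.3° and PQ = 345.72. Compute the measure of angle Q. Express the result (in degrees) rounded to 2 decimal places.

Law of sines: sin P = QR·sin R/PQ ≈ 0.50745.
Since PQ ≥ QR, only the acute value applies: ∠P ≈ 30.49°.
Then ∠Q = 180° − ∠R − ∠P ≈ 21.21°.

∠Q ≈ 21.21°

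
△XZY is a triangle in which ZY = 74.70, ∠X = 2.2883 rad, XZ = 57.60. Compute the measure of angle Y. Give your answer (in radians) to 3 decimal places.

0.620

Law of sines: sin Y = XZ·sin X/ZY ≈ 0.58097.
Since ZY ≥ XZ, only the acute value applies: ∠Y ≈ 0.6199 rad.
Then ∠Z = π − ∠X − ∠Y ≈ 0.2334 rad.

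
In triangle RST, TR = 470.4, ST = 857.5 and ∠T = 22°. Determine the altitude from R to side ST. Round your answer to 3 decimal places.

h_R ≈ 176.215

By the law of cosines, RS² = ST² + TR² − 2·ST·TR·cos T = 2.0859e+05, so RS ≈ 456.72.
Area = ½·ST·TR·sin T ≈ 75552.
The altitude from R has length 2·area/ST ≈ 176.21.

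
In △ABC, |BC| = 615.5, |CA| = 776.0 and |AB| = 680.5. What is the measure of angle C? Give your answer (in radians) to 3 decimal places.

0.998

By the law of cosines, cos C = (|BC|² + |CA|² − |AB|²) / (2·|BC|·|CA|) ≈ 0.54220, so ∠C ≈ 0.9977 rad.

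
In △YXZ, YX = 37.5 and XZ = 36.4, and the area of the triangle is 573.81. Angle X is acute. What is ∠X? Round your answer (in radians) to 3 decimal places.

∠X ≈ 0.999 rad

From area = ½·YX·XZ·sin X, we get sin X = 2·area/(YX·XZ) ≈ 0.84075.
Taking the acute solution, ∠X ≈ 0.9987 rad.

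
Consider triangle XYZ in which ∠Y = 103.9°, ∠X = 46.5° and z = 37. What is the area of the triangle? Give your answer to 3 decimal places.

The third angle is ∠Z = 180° − ∠X − ∠Y = 29.60°.
Law of sines: x = z·sin X/sin Z ≈ 54.336.
Law of sines: y = z·sin Y/sin Z ≈ 72.714.
Area = ½·z·x·sin Y ≈ 975.78.

area ≈ 975.781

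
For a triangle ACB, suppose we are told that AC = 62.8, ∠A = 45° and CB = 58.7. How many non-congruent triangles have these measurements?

AC·sin A = 62.8·sin(45°) ≈ 44.41.
Since AC sin A < CB < AC (44.41 < 58.7 < 62.8), two triangles exist.

2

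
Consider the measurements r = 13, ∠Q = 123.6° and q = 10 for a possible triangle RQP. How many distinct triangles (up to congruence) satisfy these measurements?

r·sin Q = 13·sin(123.6°) ≈ 10.83.
Since ∠Q is not acute, a triangle exists only if q > r; here q ≤ r, so there is no triangle.

0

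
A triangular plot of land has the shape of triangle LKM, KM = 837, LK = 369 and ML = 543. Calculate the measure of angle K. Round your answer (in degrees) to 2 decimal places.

By the law of cosines, cos K = (LK² + KM² − ML²) / (2·LK·KM) ≈ 0.87725, so ∠K ≈ 28.69°.

∠K ≈ 28.69°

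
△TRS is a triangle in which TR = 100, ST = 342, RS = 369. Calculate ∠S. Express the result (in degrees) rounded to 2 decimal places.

By the law of cosines, cos S = (RS² + ST² − TR²) / (2·RS·ST) ≈ 0.96327, so ∠S ≈ 15.58°.

∠S ≈ 15.58°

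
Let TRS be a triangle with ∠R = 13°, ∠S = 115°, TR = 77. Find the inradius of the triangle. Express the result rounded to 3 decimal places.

r ≈ 7.112

The third angle is ∠T = 180° − ∠R − ∠S = 52.00°.
Law of sines: RS = TR·sin T/sin S ≈ 66.949.
Law of sines: ST = TR·sin R/sin S ≈ 19.112.
Area = ½·TR·RS·sin R ≈ 579.82.
Semiperimeter s = (66.949+19.112+77)/2 = 81.531.
Inradius = area/s = 579.82/81.531 ≈ 7.1117.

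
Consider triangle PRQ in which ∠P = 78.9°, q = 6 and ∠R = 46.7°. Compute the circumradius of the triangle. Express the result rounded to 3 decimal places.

The third angle is ∠Q = 180° − ∠P − ∠R = 54.40°.
Law of sines: p = q·sin P/sin Q ≈ 7.2411.
Law of sines: r = q·sin R/sin Q ≈ 5.3704.
Circumradius = q/(2 sin Q) ≈ 3.6896.

3.690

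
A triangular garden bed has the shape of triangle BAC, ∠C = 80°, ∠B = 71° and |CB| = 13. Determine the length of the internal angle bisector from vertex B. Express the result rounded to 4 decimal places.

14.1843

The third angle is ∠A = 180° − ∠C − ∠B = 29.00°.
Law of sines: |AC| = |CB|·sin B/sin A ≈ 25.354.
Law of sines: |BA| = |CB|·sin C/sin A ≈ 26.407.
The bisector from B has length 2·|CB|·|BA|·cos(∠B/2)/(|CB|+|BA|) ≈ 14.184.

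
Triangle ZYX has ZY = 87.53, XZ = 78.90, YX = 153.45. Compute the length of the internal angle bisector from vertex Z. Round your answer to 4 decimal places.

By the law of cosines, cos Z = (XZ² + ZY² − YX²) / (2·XZ·ZY) ≈ -0.69939, so ∠Z ≈ 2.3453 rad.
The bisector from Z has length 2·XZ·ZY·cos(∠Z/2)/(XZ+ZY) ≈ 32.175.

32.1748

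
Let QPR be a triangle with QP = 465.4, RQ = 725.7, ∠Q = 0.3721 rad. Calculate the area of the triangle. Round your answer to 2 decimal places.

Area = ½·RQ·QP·sin Q ≈ 61397.

61396.63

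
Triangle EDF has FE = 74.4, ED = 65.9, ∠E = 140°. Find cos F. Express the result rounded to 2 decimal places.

By the law of cosines, DF² = FE² + ED² − 2·FE·ED·cos E = 17390, so DF ≈ 131.87.
Law of cosines again: cos F = (DF² + FE² − ED²)/(2·DF·FE) ≈ 0.94700, so ∠F ≈ 18.74°.

0.95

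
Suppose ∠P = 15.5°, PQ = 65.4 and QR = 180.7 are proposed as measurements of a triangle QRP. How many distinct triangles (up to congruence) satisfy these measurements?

PQ·sin P = 65.4·sin(15.5°) ≈ 17.48.
Since QR ≥ PQ, exactly one triangle exists.

1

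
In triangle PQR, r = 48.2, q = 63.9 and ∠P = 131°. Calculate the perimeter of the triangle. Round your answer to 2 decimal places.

By the law of cosines, p² = q² + r² − 2·q·r·cos P = 10448, so p ≈ 102.21.
Semiperimeter s = (102.21+63.9+48.2)/2 = 107.16.
Perimeter = 102.21 + 63.9 + 48.2 = 214.31.

214.31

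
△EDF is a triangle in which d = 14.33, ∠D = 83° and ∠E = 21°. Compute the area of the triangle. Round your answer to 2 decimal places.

area ≈ 35.97

The third angle is ∠F = 180° − ∠E − ∠D = 76.00°.
Law of sines: e = d·sin E/sin D ≈ 5.174.
Law of sines: f = d·sin F/sin D ≈ 14.009.
Area = ½·d·e·sin F ≈ 35.97.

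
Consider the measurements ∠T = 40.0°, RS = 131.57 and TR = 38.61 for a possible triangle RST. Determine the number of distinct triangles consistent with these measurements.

TR·sin T = 38.61·sin(40.0°) ≈ 24.82.
Since RS ≥ TR, exactly one triangle exists.

1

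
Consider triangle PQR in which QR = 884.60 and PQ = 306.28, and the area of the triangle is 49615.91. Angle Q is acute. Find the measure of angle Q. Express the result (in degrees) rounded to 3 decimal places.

From area = ½·PQ·QR·sin Q, we get sin Q = 2·area/(PQ·QR) ≈ 0.36626.
Taking the acute solution, ∠Q ≈ 21.48°.

21.485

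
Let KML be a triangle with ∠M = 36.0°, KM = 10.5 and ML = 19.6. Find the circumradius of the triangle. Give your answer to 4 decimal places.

R ≈ 10.8076

By the law of cosines, LK² = KM² + ML² − 2·KM·ML·cos M = 161.42, so LK ≈ 12.705.
Area = ½·KM·ML·sin M ≈ 60.483.
Circumradius = LK/(2 sin M) ≈ 10.808.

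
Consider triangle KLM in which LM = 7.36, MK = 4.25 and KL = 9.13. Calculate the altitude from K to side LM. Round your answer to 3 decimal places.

h_K ≈ 4.182

Semiperimeter s = (7.36 + 4.25 + 9.13)/2 = 10.37.
Heron's formula: area = √(10.37·3.01·6.12·1.24) ≈ 15.391.
The altitude from K has length 2·area/LM ≈ 4.1823.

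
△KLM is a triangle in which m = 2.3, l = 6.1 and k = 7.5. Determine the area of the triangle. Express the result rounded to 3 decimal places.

Semiperimeter s = (7.5 + 6.1 + 2.3)/2 = 7.95.
Heron's formula: area = √(7.95·0.45·1.85·5.65) ≈ 6.115.

area ≈ 6.115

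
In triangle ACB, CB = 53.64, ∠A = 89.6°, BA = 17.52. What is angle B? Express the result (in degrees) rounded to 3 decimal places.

Law of sines: sin C = BA·sin A/CB ≈ 0.32661.
Since CB ≥ BA, only the acute value applies: ∠C ≈ 19.06°.
Then ∠B = 180° − ∠A − ∠C ≈ 71.34°.

∠B ≈ 71.337°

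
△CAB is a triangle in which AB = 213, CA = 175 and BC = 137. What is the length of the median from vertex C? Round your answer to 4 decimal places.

m_C ≈ 115.5628

Median from C: ½√(2·BC² + 2·CA² − AB²) ≈ 115.56.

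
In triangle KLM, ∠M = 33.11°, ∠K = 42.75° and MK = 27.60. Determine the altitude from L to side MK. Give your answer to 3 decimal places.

The third angle is ∠L = 180° − ∠M − ∠K = 104.14°.
Law of sines: LM = MK·sin K/sin L ≈ 19.32.
Law of sines: KL = MK·sin M/sin L ≈ 15.548.
Area = ½·MK·LM·sin M ≈ 145.64.
The altitude from L has length 2·area/MK ≈ 10.554.

h_L ≈ 10.554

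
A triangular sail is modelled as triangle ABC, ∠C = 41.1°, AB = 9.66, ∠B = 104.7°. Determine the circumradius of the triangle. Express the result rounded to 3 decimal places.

R ≈ 7.347

The third angle is ∠A = 180° − ∠B − ∠C = 34.20°.
Law of sines: BC = AB·sin A/sin C ≈ 8.2597.
Law of sines: CA = AB·sin B/sin C ≈ 14.214.
Circumradius = AB/(2 sin C) ≈ 7.3474.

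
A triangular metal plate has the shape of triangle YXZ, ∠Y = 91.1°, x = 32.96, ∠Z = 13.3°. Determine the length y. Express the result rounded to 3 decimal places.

The third angle is ∠X = 180° − ∠Z − ∠Y = 75.60°.
Law of sines: y = x·sin Y/sin X ≈ 34.023.

34.023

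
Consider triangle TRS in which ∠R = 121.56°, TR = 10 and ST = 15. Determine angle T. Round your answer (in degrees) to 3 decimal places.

Law of sines: sin S = TR·sin R/ST ≈ 0.56806.
Since ST ≥ TR, only the acute value applies: ∠S ≈ 34.62°.
Then ∠T = 180° − ∠R − ∠S ≈ 23.82°.

23.825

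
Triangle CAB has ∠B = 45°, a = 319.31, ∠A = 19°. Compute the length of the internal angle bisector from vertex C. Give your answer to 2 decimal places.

The third angle is ∠C = 180° − ∠A − ∠B = 116.00°.
Law of sines: c = a·sin C/sin A ≈ 881.52.
Law of sines: b = a·sin B/sin A ≈ 693.51.
The bisector from C has length 2·a·b·cos(∠C/2)/(a+b) ≈ 231.73.

231.73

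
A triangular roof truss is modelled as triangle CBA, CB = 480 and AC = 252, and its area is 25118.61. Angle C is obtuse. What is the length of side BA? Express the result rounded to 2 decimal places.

716.92

From area = ½·AC·CB·sin C, we get sin C = 2·area/(AC·CB) ≈ 0.41532.
Taking the obtuse solution, ∠C ≈ 2.713 rad.
Law of cosines then gives BA ≈ 716.92.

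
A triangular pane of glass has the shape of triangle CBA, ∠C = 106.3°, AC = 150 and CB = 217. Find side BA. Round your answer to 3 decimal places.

296.413

By the law of cosines, BA² = AC² + CB² − 2·AC·CB·cos C = 87860, so BA ≈ 296.41.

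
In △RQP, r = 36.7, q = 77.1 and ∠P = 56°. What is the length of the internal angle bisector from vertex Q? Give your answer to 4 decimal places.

By the law of cosines, p² = r² + q² − 2·r·q·cos P = 4126.7, so p ≈ 64.24.
Law of cosines again: cos Q = (p² + r² − q²)/(2·p·r) ≈ -0.09984, so ∠Q ≈ 95.73°.
The bisector from Q has length 2·p·r·cos(∠Q/2)/(p+r) ≈ 31.339.

31.3388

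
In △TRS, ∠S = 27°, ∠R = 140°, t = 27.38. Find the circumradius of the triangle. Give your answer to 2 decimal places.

60.86

The third angle is ∠T = 180° − ∠R − ∠S = 13.00°.
Law of sines: r = t·sin R/sin T ≈ 78.237.
Law of sines: s = t·sin S/sin T ≈ 55.258.
Circumradius = t/(2 sin T) ≈ 60.858.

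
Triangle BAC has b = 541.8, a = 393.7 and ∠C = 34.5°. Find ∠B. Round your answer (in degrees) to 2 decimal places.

∠B ≈ 99.76°

By the law of cosines, c² = b² + a² − 2·b·a·cos C = 96964, so c ≈ 311.39.
Law of cosines again: cos B = (a² + c² − b²)/(2·a·c) ≈ -0.16960, so ∠B ≈ 99.76°.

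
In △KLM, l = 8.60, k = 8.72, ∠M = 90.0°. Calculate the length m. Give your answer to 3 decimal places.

By the law of cosines, m² = k² + l² − 2·k·l·cos M = 150, so m ≈ 12.247.

12.247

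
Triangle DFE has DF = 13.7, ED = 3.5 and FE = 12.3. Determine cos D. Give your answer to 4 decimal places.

cos D ≈ 0.5073

By the law of cosines, cos D = (ED² + DF² − FE²) / (2·ED·DF) ≈ 0.50730, so ∠D ≈ 59.52°.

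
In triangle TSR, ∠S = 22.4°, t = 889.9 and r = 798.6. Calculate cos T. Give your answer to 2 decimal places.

-0.07

By the law of cosines, s² = r² + t² − 2·r·t·cos S = 1.1558e+05, so s ≈ 339.97.
Law of cosines again: cos T = (s² + r² − t²)/(2·s·r) ≈ -0.07105, so ∠T ≈ 94.07°.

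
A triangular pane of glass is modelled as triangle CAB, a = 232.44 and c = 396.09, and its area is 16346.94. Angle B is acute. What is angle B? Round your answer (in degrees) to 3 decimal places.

20.800

From area = ½·c·a·sin B, we get sin B = 2·area/(c·a) ≈ 0.35511.
Taking the acute solution, ∠B ≈ 20.80°.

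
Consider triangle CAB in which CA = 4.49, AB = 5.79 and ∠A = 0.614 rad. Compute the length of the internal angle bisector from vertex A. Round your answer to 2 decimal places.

t_A ≈ 4.82

By the law of cosines, BC² = CA² + AB² − 2·CA·AB·cos A = 11.187, so BC ≈ 3.3447.
The bisector from A has length 2·CA·AB·cos(∠A/2)/(CA+AB) ≈ 4.8213.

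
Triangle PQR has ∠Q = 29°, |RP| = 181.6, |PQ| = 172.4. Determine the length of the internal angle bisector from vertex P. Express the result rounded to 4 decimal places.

Law of sines: sin R = |PQ|·sin Q/|RP| ≈ 0.46025.
Since |RP| ≥ |PQ|, only the acute value applies: ∠R ≈ 27.40°.
Then ∠P = 180° − ∠Q − ∠R ≈ 123.60°.
Law of sines gives |QR| = |RP|·sin P/sin Q ≈ 312.01.
The bisector from P has length 2·|RP|·|PQ|·cos(∠P/2)/(|RP|+|PQ|) ≈ 83.589.

83.5893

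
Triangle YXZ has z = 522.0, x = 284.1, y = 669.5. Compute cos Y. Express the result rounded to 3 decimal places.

By the law of cosines, cos Y = (x² + z² − y²) / (2·x·z) ≈ -0.32041, so ∠Y ≈ 108.69°.

-0.320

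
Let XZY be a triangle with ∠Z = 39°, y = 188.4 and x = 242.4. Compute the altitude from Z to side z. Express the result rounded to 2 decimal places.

h_Z ≈ 188.40

By the law of cosines, z² = y² + x² − 2·y·x·cos Z = 23271, so z ≈ 152.55.
Area = ½·y·x·sin Z ≈ 14370.
The altitude from Z has length 2·area/z ≈ 188.4.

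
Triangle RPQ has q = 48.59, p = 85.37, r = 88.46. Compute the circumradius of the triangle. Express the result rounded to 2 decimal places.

By the law of cosines, cos R = (p² + q² − r²) / (2·p·q) ≈ 0.21984, so ∠R ≈ 77.30°.
Circumradius = r/(2 sin R) ≈ 45.339.

45.34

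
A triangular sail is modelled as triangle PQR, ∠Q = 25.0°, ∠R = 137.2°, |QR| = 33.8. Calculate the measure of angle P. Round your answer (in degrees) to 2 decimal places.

17.80

The third angle is ∠P = 180° − ∠Q − ∠R = 17.80°.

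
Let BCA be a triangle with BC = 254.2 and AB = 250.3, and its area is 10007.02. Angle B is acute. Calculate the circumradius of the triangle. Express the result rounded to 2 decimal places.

From area = ½·AB·BC·sin B, we get sin B = 2·area/(AB·BC) ≈ 0.31456.
Taking the acute solution, ∠B ≈ 18.33°.
Law of cosines then gives CA ≈ 80.466.
Circumradius = CA/(2 sin B) ≈ 127.9.

R ≈ 127.90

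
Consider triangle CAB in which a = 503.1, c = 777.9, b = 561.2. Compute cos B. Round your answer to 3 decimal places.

0.694

By the law of cosines, cos B = (c² + a² − b²) / (2·c·a) ≈ 0.69411, so ∠B ≈ 46.04°.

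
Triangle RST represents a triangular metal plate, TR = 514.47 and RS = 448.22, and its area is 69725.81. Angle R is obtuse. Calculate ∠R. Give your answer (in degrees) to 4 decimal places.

∠R ≈ 142.7895°

From area = ½·TR·RS·sin R, we get sin R = 2·area/(TR·RS) ≈ 0.60474.
Taking the obtuse solution, ∠R ≈ 142.79°.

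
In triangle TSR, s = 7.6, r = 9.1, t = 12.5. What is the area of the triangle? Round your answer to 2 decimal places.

area ≈ 34.36

Semiperimeter p = (12.5 + 7.6 + 9.1)/2 = 14.6.
Heron's formula: area = √(14.6·2.1·7·5.5) ≈ 34.357.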